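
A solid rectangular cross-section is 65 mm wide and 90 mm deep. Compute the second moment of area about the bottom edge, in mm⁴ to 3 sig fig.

The section: 65 × 90, A = 5 850 mm², y = 45 mm, Ī = 3 948 750 mm⁴.
Transfer it to a horizontal axis along the bottom face using Ī + A·d² with d = y − 0:
  the section: d = 45 mm → contributes +15 795 000 mm⁴
Total I = 15 795 000 mm⁴.

I_base ≈ 1.58 × 10⁷ mm⁴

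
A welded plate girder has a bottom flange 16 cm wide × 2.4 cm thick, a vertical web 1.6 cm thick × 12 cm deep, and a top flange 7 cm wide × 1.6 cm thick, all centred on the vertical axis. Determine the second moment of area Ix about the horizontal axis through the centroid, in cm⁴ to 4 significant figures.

Split into non-overlapping primitives; take the origin at the lower-left of the bounding box.
Bottom plate: 16 × 2.4, A = 38.4 cm², y = 1.2 cm, Ī = 18.432 cm⁴.
Web plate: 1.6 × 12, A = 19.2 cm², y = 8.4 cm, Ī = 230.4 cm⁴.
Top plate: 7 × 1.6, A = 11.2 cm², y = 15.2 cm, Ī = 2.38933 cm⁴.
Centroid: ȳ = ΣA·y / ΣA = 5.48837 cm.
Transfer each piece to the horizontal axis through the centroid using Ī + A·d² with d = y − 5.48837:
  bottom plate: d = -4.28837 cm → contributes +724.613 cm⁴
  web plate: d = 2.91163 cm → contributes +393.169 cm⁴
  top plate: d = 9.71163 cm → contributes +1058.73 cm⁴
Total I = 2176.51 cm⁴.

Ix ≈ 2177 cm⁴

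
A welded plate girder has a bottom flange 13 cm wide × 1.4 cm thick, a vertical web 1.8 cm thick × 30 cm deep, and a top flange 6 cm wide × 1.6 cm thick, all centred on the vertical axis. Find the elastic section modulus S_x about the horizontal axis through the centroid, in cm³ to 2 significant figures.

S_x ≈ 590 cm³

Treat the section as a set of non-overlapping primitives; coordinates are from the bounding-box lower-left.
Bottom plate: 13 × 1.4, A = 18.2 cm², y = 0.7 cm, Ī = 2.973 cm⁴.
Web plate: 1.8 × 30, A = 54 cm², y = 16.4 cm, Ī = 4 050 cm⁴.
Top plate: 6 × 1.6, A = 9.6 cm², y = 32.2 cm, Ī = 2.048 cm⁴.
Centroid: ȳ = ΣA·y / ΣA = 14.76 cm.
Transfer each piece to the horizontal axis through the centroid using Ī + A·d² with d = y − 14.76:
  bottom plate: d = -14.06 cm → contributes +3 601 cm⁴
  web plate: d = 1.639 cm → contributes +4 195 cm⁴
  top plate: d = 17.44 cm → contributes +2 922 cm⁴
Total I = 10 718 cm⁴.
Extreme fibre distance c = 18.24 cm; S = I/c = 587.6 cm³.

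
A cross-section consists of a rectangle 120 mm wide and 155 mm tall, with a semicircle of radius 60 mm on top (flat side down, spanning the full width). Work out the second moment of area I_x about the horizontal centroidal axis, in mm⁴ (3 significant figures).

I_x ≈ 8.46 × 10⁷ mm⁴

Split into non-overlapping primitives; take the origin at the lower-left of the bounding box.
Rectangular body: 120 × 155, A = 18 600 mm², y = 77.5 mm, Ī = 37 238 750 mm⁴.
Semicircular cap: semicircle r = 60, A = 5654.9 mm², y = 180.46 mm, Ī = 1 422 450 mm⁴.
Centroid: ȳ = ΣA·y / ΣA = 101.51 mm.
Transfer each piece to the horizontal centroidal axis using Ī + A·d² with d = y − 101.51:
  rectangular body: d = -24.006 mm → contributes +47 957 334 mm⁴
  semicircular cap: d = 78.959 mm → contributes +36 678 038 mm⁴
Total I = 84 635 372 mm⁴.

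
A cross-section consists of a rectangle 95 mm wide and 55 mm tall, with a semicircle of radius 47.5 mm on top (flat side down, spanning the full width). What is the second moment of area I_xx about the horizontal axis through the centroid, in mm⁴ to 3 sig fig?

Decompose the section into non-overlapping parts with the origin at the bottom-left of its bounding rectangle.
Rectangular body: 95 × 55, A = 5 225 mm², y = 27.5 mm, Ī = 1 317 135 mm⁴.
Semicircular cap: semicircle r = 47.5, A = 3544.1 mm², y = 75.16 mm, Ī = 558 736 mm⁴.
Centroid: ȳ = ΣA·y / ΣA = 46.762 mm.
Transfer each piece to the horizontal axis through the centroid using Ī + A·d² with d = y − 46.762:
  rectangular body: d = -19.262 mm → contributes +3 255 747 mm⁴
  semicircular cap: d = 28.398 mm → contributes +3 416 787 mm⁴
Total I = 6 672 534 mm⁴.

I_xx ≈ 6.67 × 10⁶ mm⁴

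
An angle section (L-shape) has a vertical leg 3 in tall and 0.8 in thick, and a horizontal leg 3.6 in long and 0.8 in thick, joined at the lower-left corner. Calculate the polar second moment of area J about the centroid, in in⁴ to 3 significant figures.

J ≈ 8.67 in⁴

Split into non-overlapping primitives; take the origin at the lower-left of the bounding box.
Vertical leg: 0.8 × 3, A = 2.4 in², y = 1.5 in, Ī = 1.8 in⁴.
Horizontal leg (remainder): 2.8 × 0.8, A = 2.24 in², y = 0.4 in, Ī = 0.11947 in⁴.
Centroid: ȳ = ΣA·y / ΣA = 0.96897 in.
Transfer each piece to the centroidal x-axis using Ī + A·d² with d = y − 0.96897:
  vertical leg: d = 0.53103 in → contributes +2.4768 in⁴
  horizontal leg (remainder): d = -0.56897 in → contributes +0.8446 in⁴
Total I = 3.3214 in⁴.
For the y-axis: x̄ = 1.269 in.
Repeating about the centroidal y-axis gives I_y = 5.3454 in⁴.
Polar second moment: J = I_x + I_y = 8.6668 in⁴.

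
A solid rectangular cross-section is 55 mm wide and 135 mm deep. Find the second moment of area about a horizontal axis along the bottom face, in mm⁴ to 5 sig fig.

I_base ≈ 4.5107 × 10⁷ mm⁴

The section: 55 × 135, A = 7 425 mm², y = 67.5 mm, Ī = 11 276 719 mm⁴.
Transfer it to a horizontal axis along the bottom face using Ī + A·d² with d = y − 0:
  the section: d = 67.5 mm → contributes +45 106 875 mm⁴
Total I = 45 106 875 mm⁴.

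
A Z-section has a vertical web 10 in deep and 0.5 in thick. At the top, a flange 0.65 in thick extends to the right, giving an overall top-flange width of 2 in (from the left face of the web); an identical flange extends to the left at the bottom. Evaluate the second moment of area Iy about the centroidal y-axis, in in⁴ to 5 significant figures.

Iy ≈ 2.4198 in⁴

Split into non-overlapping primitives; take the origin at the lower-left of the bounding box.
Web: 0.5 × 10, A = 5 in², x = 1.75 in, Ī = 0.1041667 in⁴.
Top flange (beyond web): 1.5 × 0.65, A = 0.975 in², x = 2.75 in, Ī = 0.1828125 in⁴.
Bottom flange (beyond web): 1.5 × 0.65, A = 0.975 in², x = 0.75 in, Ī = 0.1828125 in⁴.
Centroid: x̄ = ΣA·x / ΣA = 1.75 in.
Transfer each piece to the centroidal y-axis using Ī + A·d² with d = x − 1.75:
  web: d = 0 in → contributes +0.1041667 in⁴
  top flange (beyond web): d = 1 in → contributes +1.157813 in⁴
  bottom flange (beyond web): d = -1 in → contributes +1.157813 in⁴
Total I = 2.419792 in⁴.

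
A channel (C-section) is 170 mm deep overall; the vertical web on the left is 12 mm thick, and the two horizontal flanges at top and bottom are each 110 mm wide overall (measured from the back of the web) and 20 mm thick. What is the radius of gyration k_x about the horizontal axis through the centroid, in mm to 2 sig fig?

k_x ≈ 67 mm

Decompose the section into non-overlapping parts with the origin at the bottom-left of its bounding rectangle.
Web: 12 × 170, A = 2 040 mm², y = 85 mm, Ī = 4 913 000 mm⁴.
Top flange (beyond web): 98 × 20, A = 1 960 mm², y = 160 mm, Ī = 65 333 mm⁴.
Bottom flange (beyond web): 98 × 20, A = 1 960 mm², y = 10 mm, Ī = 65 333 mm⁴.
By symmetry the centroid is at mid-height, ȳ = 85 mm.
Transfer each piece to the horizontal axis through the centroid using Ī + A·d² with d = y − 85:
  web: d = 0 mm → contributes +4 913 000 mm⁴
  top flange (beyond web): d = 75 mm → contributes +11 090 333 mm⁴
  bottom flange (beyond web): d = -75 mm → contributes +11 090 333 mm⁴
Total I = 27 093 667 mm⁴.
Radius of gyration: k = √(I/A) = √(27 093 667 / 5 960) = 67.42 mm.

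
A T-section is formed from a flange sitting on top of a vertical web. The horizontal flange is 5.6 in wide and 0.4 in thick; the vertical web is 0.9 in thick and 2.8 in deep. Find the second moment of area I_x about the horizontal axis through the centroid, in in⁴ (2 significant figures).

I_x ≈ 4.7 in⁴

Decompose the section into non-overlapping parts with the origin at the bottom-left of its bounding rectangle.
Flange: 5.6 × 0.4, A = 2.24 in², y = 3 in, Ī = 0.02987 in⁴.
Web: 0.9 × 2.8, A = 2.52 in², y = 1.4 in, Ī = 1.646 in⁴.
Centroid: ȳ = ΣA·y / ΣA = 2.153 in.
Transfer each piece to the horizontal axis through the centroid using Ī + A·d² with d = y − 2.153:
  flange: d = 0.8471 in → contributes +1.637 in⁴
  web: d = -0.7529 in → contributes +3.075 in⁴
Total I = 4.712 in⁴.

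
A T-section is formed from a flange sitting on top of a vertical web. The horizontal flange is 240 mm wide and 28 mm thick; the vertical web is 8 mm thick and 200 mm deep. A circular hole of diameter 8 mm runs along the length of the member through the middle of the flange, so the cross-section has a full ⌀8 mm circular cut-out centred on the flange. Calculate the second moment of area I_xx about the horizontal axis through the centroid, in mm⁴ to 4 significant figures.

I_xx ≈ 2.254 × 10⁷ mm⁴

Treat the section as a set of non-overlapping primitives; coordinates are from the bounding-box lower-left.
Flange: 240 × 28, A = 6 720 mm², y = 214 mm, Ī = 439 040 mm⁴.
Web: 8 × 200, A = 1 600 mm², y = 100 mm, Ī = 5 333 333 mm⁴.
Hole (subtracted): ⌀8, A = 50.2655 mm², y = 214 mm, Ī = 201.062 mm⁴.
Centroid: ȳ = ΣA·y / ΣA = 191.944 mm.
Transfer each piece to the horizontal axis through the centroid using Ī + A·d² with d = y − 191.944:
  flange: d = 22.0563 mm → contributes +3 708 197 mm⁴
  web: d = -91.9437 mm → contributes +18 859 155 mm⁴
  hole: d = 22.0563 mm → contributes −24654.3 mm⁴
Total I = 22 542 698 mm⁴.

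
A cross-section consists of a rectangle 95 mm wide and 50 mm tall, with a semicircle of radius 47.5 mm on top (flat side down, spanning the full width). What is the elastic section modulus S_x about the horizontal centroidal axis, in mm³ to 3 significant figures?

Split into non-overlapping primitives; take the origin at the lower-left of the bounding box.
Rectangular body: 95 × 50, A = 4 750 mm², y = 25 mm, Ī = 989 583 mm⁴.
Semicircular cap: semicircle r = 47.5, A = 3544.1 mm², y = 70.16 mm, Ī = 558 736 mm⁴.
Centroid: ȳ = ΣA·y / ΣA = 44.297 mm.
Transfer each piece to the horizontal centroidal axis using Ī + A·d² with d = y − 44.297:
  rectangular body: d = -19.297 mm → contributes +2 758 344 mm⁴
  semicircular cap: d = 25.863 mm → contributes +2 929 321 mm⁴
Total I = 5 687 664 mm⁴.
Extreme fibre distance c = 53.203 mm; S = I/c = 106 905 mm³.

S_x ≈ 1.07 × 10⁵ mm³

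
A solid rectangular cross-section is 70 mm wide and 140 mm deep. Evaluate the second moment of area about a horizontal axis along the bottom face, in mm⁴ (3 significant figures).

The section: 70 × 140, A = 9 800 mm², y = 70 mm, Ī = 16 006 667 mm⁴.
Transfer it to the base of the section using Ī + A·d² with d = y − 0:
  the section: d = 70 mm → contributes +64 026 667 mm⁴
Total I = 64 026 667 mm⁴.

I_base ≈ 6.40 × 10⁷ mm⁴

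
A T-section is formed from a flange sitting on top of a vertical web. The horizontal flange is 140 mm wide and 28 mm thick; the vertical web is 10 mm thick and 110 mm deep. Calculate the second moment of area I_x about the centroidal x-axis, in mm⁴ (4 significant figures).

Split into non-overlapping primitives; take the origin at the lower-left of the bounding box.
Flange: 140 × 28, A = 3 920 mm², y = 124 mm, Ī = 256 107 mm⁴.
Web: 10 × 110, A = 1 100 mm², y = 55 mm, Ī = 1 109 167 mm⁴.
Centroid: ȳ = ΣA·y / ΣA = 108.88 mm.
Transfer each piece to the centroidal x-axis using Ī + A·d² with d = y − 108.88:
  flange: d = 15.1195 mm → contributes +1 152 218 mm⁴
  web: d = -53.8805 mm → contributes +4 302 583 mm⁴
Total I = 5 454 802 mm⁴.

I_x ≈ 5.455 × 10⁶ mm⁴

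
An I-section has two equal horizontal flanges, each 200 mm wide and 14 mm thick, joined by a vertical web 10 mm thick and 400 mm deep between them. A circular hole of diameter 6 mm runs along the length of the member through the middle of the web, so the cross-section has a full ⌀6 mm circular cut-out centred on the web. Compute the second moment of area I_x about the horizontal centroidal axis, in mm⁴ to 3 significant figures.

I_x ≈ 2.93 × 10⁸ mm⁴

Treat the section as a set of non-overlapping primitives; coordinates are from the bounding-box lower-left.
Bottom flange: 200 × 14, A = 2 800 mm², y = 7 mm, Ī = 45 733 mm⁴.
Web: 10 × 400, A = 4 000 mm², y = 214 mm, Ī = 53 333 333 mm⁴.
Top flange: 200 × 14, A = 2 800 mm², y = 421 mm, Ī = 45 733 mm⁴.
Hole (subtracted): ⌀6, A = 28.274 mm², y = 214 mm, Ī = 63.617 mm⁴.
By symmetry the centroid is at mid-height, ȳ = 214 mm.
Transfer each piece to the horizontal centroidal axis using Ī + A·d² with d = y − 214:
  bottom flange: d = -207 mm → contributes +120 022 933 mm⁴
  web: d = 0 mm → contributes +53 333 333 mm⁴
  top flange: d = 207 mm → contributes +120 022 933 mm⁴
  hole: d = 0 mm → contributes −63.617 mm⁴
Total I = 293 379 136 mm⁴.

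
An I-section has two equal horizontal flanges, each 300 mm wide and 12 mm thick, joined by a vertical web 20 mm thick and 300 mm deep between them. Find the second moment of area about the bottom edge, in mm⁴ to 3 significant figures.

I_base ≈ 5.67 × 10⁸ mm⁴

Treat the section as a set of non-overlapping primitives; coordinates are from the bounding-box lower-left.
Bottom flange: 300 × 12, A = 3 600 mm², y = 6 mm, Ī = 43 200 mm⁴.
Web: 20 × 300, A = 6 000 mm², y = 162 mm, Ī = 45 000 000 mm⁴.
Top flange: 300 × 12, A = 3 600 mm², y = 318 mm, Ī = 43 200 mm⁴.
Transfer each piece to a horizontal axis along the bottom face using Ī + A·d² with d = y − 0:
  bottom flange: d = 6 mm → contributes +172 800 mm⁴
  web: d = 162 mm → contributes +202 464 000 mm⁴
  top flange: d = 318 mm → contributes +364 089 600 mm⁴
Total I = 566 726 400 mm⁴.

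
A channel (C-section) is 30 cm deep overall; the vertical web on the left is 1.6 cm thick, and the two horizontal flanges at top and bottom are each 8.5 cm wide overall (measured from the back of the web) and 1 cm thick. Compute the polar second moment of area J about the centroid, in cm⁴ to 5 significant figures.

Break the section into simple shapes (no overlaps), measuring from the bottom-left corner of the bounding box.
Web: 1.6 × 30, A = 48 cm², y = 15 cm, Ī = 3 600 cm⁴.
Top flange (beyond web): 6.9 × 1, A = 6.9 cm², y = 29.5 cm, Ī = 0.575 cm⁴.
Bottom flange (beyond web): 6.9 × 1, A = 6.9 cm², y = 0.5 cm, Ī = 0.575 cm⁴.
By symmetry the centroid is at mid-height, ȳ = 15 cm.
Transfer each piece to the centroidal x-axis using Ī + A·d² with d = y − 15:
  web: d = 0 cm → contributes +3 600 cm⁴
  top flange (beyond web): d = 14.5 cm → contributes +1451.3 cm⁴
  bottom flange (beyond web): d = -14.5 cm → contributes +1451.3 cm⁴
Total I = 6502.6 cm⁴.
For the y-axis: x̄ = 1.749029 cm.
Repeating about the centroidal y-axis gives I_y = 258.5934 cm⁴.
Polar second moment: J = I_x + I_y = 6761.193 cm⁴.

J ≈ 6761.2 cm⁴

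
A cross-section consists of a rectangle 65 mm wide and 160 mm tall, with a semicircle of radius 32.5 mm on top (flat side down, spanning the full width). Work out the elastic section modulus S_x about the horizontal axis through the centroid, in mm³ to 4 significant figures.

S_x ≈ 3.504 × 10⁵ mm³

Break the section into simple shapes (no overlaps), measuring from the bottom-left corner of the bounding box.
Rectangular body: 65 × 160, A = 10 400 mm², y = 80 mm, Ī = 22 186 667 mm⁴.
Semicircular cap: semicircle r = 32.5, A = 1659.15 mm², y = 173.793 mm, Ī = 122 452 mm⁴.
Centroid: ȳ = ΣA·y / ΣA = 92.9045 mm.
Transfer each piece to the horizontal axis through the centroid using Ī + A·d² with d = y − 92.9045:
  rectangular body: d = -12.9045 mm → contributes +23 918 546 mm⁴
  semicircular cap: d = 80.8889 mm → contributes +10 978 317 mm⁴
Total I = 34 896 863 mm⁴.
Extreme fibre distance c = 99.5955 mm; S = I/c = 350 386 mm³.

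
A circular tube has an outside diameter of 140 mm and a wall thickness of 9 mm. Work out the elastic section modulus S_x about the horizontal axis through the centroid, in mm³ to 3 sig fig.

Break the section into simple shapes (no overlaps), measuring from the bottom-left corner of the bounding box.
Outer circle: ⌀140, A = 15 394 mm², y = 70 mm, Ī = 18 857 410 mm⁴.
Bore (subtracted): ⌀122, A = 11 690 mm², y = 70 mm, Ī = 10 874 498 mm⁴.
By symmetry the centroid is at mid-height, ȳ = 70 mm.
All pieces are centred on the horizontal axis through the centroid, so I = ΣĪ (holes subtracted) = 7 982 912 mm⁴.
Extreme fibre distance c = 70 mm; S = I/c = 114 042 mm³.

S_x ≈ 1.14 × 10⁵ mm³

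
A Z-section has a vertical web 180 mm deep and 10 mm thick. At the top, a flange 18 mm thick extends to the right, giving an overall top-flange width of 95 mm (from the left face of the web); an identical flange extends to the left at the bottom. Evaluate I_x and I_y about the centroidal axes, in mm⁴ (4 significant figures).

Break the section into simple shapes (no overlaps), measuring from the bottom-left corner of the bounding box.
Web: 10 × 180, A = 1 800 mm², y = 90 mm, Ī = 4 860 000 mm⁴.
Top flange (beyond web): 85 × 18, A = 1 530 mm², y = 171 mm, Ī = 41 310 mm⁴.
Bottom flange (beyond web): 85 × 18, A = 1 530 mm², y = 9 mm, Ī = 41 310 mm⁴.
Centroid: ȳ = ΣA·y / ΣA = 90 mm.
Transfer each piece to the centroidal x-axis using Ī + A·d² with d = y − 90:
  web: d = 0 mm → contributes +4 860 000 mm⁴
  top flange (beyond web): d = 81 mm → contributes +10 079 640 mm⁴
  bottom flange (beyond web): d = -81 mm → contributes +10 079 640 mm⁴
Total I = 25 019 280 mm⁴.
For the y-axis: x̄ = 90 mm.
Repeating about the centroidal y-axis gives I_y = 8 761 500 mm⁴.

I_x ≈ 2.502 × 10⁷ mm⁴, I_y ≈ 8.762 × 10⁶ mm⁴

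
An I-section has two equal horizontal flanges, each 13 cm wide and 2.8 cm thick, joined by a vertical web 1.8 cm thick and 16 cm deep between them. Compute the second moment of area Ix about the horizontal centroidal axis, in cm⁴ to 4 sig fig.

Ix ≈ 7095 cm⁴

Split into non-overlapping primitives; take the origin at the lower-left of the bounding box.
Bottom flange: 13 × 2.8, A = 36.4 cm², y = 1.4 cm, Ī = 23.7813 cm⁴.
Web: 1.8 × 16, A = 28.8 cm², y = 10.8 cm, Ī = 614.4 cm⁴.
Top flange: 13 × 2.8, A = 36.4 cm², y = 20.2 cm, Ī = 23.7813 cm⁴.
By symmetry the centroid is at mid-height, ȳ = 10.8 cm.
Transfer each piece to the horizontal centroidal axis using Ī + A·d² with d = y − 10.8:
  bottom flange: d = -9.4 cm → contributes +3240.09 cm⁴
  web: d = 0 cm → contributes +614.4 cm⁴
  top flange: d = 9.4 cm → contributes +3240.09 cm⁴
Total I = 7094.57 cm⁴.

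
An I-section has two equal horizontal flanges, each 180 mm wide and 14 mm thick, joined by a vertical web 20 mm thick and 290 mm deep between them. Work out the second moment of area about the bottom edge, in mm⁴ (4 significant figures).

Treat the section as a set of non-overlapping primitives; coordinates are from the bounding-box lower-left.
Bottom flange: 180 × 14, A = 2 520 mm², y = 7 mm, Ī = 41 160 mm⁴.
Web: 20 × 290, A = 5 800 mm², y = 159 mm, Ī = 40 648 333 mm⁴.
Top flange: 180 × 14, A = 2 520 mm², y = 311 mm, Ī = 41 160 mm⁴.
Transfer each piece to the base of the section using Ī + A·d² with d = y − 0:
  bottom flange: d = 7 mm → contributes +164 640 mm⁴
  web: d = 159 mm → contributes +187 278 133 mm⁴
  top flange: d = 311 mm → contributes +243 778 080 mm⁴
Total I = 431 220 853 mm⁴.

I_base ≈ 4.312 × 10⁸ mm⁴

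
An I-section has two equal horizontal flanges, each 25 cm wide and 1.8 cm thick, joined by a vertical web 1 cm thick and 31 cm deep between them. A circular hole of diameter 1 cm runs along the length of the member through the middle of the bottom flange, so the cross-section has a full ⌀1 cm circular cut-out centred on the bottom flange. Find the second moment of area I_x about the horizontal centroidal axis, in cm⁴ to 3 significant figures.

I_x ≈ 2.65 × 10⁴ cm⁴

Treat the section as a set of non-overlapping primitives; coordinates are from the bounding-box lower-left.
Bottom flange: 25 × 1.8, A = 45 cm², y = 0.9 cm, Ī = 12.15 cm⁴.
Web: 1 × 31, A = 31 cm², y = 17.3 cm, Ī = 2482.6 cm⁴.
Top flange: 25 × 1.8, A = 45 cm², y = 33.7 cm, Ī = 12.15 cm⁴.
Hole (subtracted): ⌀1, A = 0.7854 cm², y = 0.9 cm, Ī = 0.049087 cm⁴.
Centroid: ȳ = ΣA·y / ΣA = 17.407 cm.
Transfer each piece to the horizontal centroidal axis using Ī + A·d² with d = y − 17.407:
  bottom flange: d = -16.507 cm → contributes +12 274 cm⁴
  web: d = -0.10715 cm → contributes +2482.9 cm⁴
  top flange: d = 16.293 cm → contributes +11 958 cm⁴
  hole: d = -16.507 cm → contributes −214.06 cm⁴
Total I = 26 501 cm⁴.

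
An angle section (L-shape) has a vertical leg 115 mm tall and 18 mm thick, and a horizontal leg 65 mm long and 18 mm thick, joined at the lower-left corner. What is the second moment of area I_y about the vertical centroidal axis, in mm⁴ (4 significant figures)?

Split into non-overlapping primitives; take the origin at the lower-left of the bounding box.
Vertical leg: 18 × 115, A = 2 070 mm², x = 9 mm, Ī = 55 890 mm⁴.
Horizontal leg (remainder): 47 × 18, A = 846 mm², x = 41.5 mm, Ī = 155 735 mm⁴.
Centroid: x̄ = ΣA·x / ΣA = 18.429 mm.
Transfer each piece to the vertical centroidal axis using Ī + A·d² with d = x − 18.429:
  vertical leg: d = -9.42901 mm → contributes +239 926 mm⁴
  horizontal leg (remainder): d = 23.071 mm → contributes +606 035 mm⁴
Total I = 845 961 mm⁴.

I_y ≈ 8.460 × 10⁵ mm⁴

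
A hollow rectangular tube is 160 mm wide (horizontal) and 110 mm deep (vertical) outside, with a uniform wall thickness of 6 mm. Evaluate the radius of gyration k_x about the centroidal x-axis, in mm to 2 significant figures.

k_x ≈ 45 mm

Break the section into simple shapes (no overlaps), measuring from the bottom-left corner of the bounding box.
Outer rectangle: 160 × 110, A = 17 600 mm², y = 55 mm, Ī = 17 746 667 mm⁴.
Inner void (subtracted): 148 × 98, A = 14 504 mm², y = 55 mm, Ī = 11 608 035 mm⁴.
By symmetry the centroid is at mid-height, ȳ = 55 mm.
All pieces are centred on the centroidal x-axis, so I = ΣĪ (holes subtracted) = 6 138 632 mm⁴.
Radius of gyration: k = √(I/A) = √(6 138 632 / 3 096) = 44.53 mm.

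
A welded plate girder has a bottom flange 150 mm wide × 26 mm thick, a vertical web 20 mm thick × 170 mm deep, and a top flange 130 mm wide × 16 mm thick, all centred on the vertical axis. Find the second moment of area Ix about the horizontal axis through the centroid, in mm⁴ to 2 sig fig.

Treat the section as a set of non-overlapping primitives; coordinates are from the bounding-box lower-left.
Bottom plate: 150 × 26, A = 3 900 mm², y = 13 mm, Ī = 219 700 mm⁴.
Web plate: 20 × 170, A = 3 400 mm², y = 111 mm, Ī = 8 188 333 mm⁴.
Top plate: 130 × 16, A = 2 080 mm², y = 204 mm, Ī = 44 373 mm⁴.
Centroid: ȳ = ΣA·y / ΣA = 90.88 mm.
Transfer each piece to the horizontal axis through the centroid using Ī + A·d² with d = y − 90.88:
  bottom plate: d = -77.88 mm → contributes +23 872 120 mm⁴
  web plate: d = 20.12 mm → contributes +9 565 204 mm⁴
  top plate: d = 113.1 mm → contributes +26 662 059 mm⁴
Total I = 60 099 383 mm⁴.

Ix ≈ 6.0 × 10⁷ mm⁴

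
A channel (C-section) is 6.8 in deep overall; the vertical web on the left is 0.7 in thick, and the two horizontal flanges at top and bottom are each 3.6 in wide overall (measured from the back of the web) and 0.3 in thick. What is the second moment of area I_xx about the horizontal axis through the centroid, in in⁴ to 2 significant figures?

Split into non-overlapping primitives; take the origin at the lower-left of the bounding box.
Web: 0.7 × 6.8, A = 4.76 in², y = 3.4 in, Ī = 18.34 in⁴.
Top flange (beyond web): 2.9 × 0.3, A = 0.87 in², y = 6.65 in, Ī = 0.006525 in⁴.
Bottom flange (beyond web): 2.9 × 0.3, A = 0.87 in², y = 0.15 in, Ī = 0.006525 in⁴.
By symmetry the centroid is at mid-height, ȳ = 3.4 in.
Transfer each piece to the horizontal axis through the centroid using Ī + A·d² with d = y − 3.4:
  web: d = 0 in → contributes +18.34 in⁴
  top flange (beyond web): d = 3.25 in → contributes +9.196 in⁴
  bottom flange (beyond web): d = -3.25 in → contributes +9.196 in⁴
Total I = 36.73 in⁴.

I_xx ≈ 37 in⁴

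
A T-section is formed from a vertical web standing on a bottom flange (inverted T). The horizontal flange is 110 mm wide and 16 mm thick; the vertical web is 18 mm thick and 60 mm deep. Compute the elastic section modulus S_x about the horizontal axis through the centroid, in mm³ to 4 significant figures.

S_x ≈ 2.480 × 10⁴ mm³

Split into non-overlapping primitives; take the origin at the lower-left of the bounding box.
Flange: 110 × 16, A = 1 760 mm², y = 8 mm, Ī = 37546.7 mm⁴.
Web: 18 × 60, A = 1 080 mm², y = 46 mm, Ī = 324 000 mm⁴.
Centroid: ȳ = ΣA·y / ΣA = 22.4507 mm.
Transfer each piece to the horizontal axis through the centroid using Ī + A·d² with d = y − 22.4507:
  flange: d = -14.4507 mm → contributes +405 075 mm⁴
  web: d = 23.5493 mm → contributes +922 935 mm⁴
Total I = 1 328 010 mm⁴.
Extreme fibre distance c = 53.5493 mm; S = I/c = 24799.8 mm³.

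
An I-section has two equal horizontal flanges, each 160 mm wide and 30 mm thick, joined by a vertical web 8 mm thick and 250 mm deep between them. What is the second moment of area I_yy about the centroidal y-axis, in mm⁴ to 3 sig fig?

I_yy ≈ 2.05 × 10⁷ mm⁴

Break the section into simple shapes (no overlaps), measuring from the bottom-left corner of the bounding box.
Bottom flange: 160 × 30, A = 4 800 mm², x = 80 mm, Ī = 10 240 000 mm⁴.
Web: 8 × 250, A = 2 000 mm², x = 80 mm, Ī = 10 667 mm⁴.
Top flange: 160 × 30, A = 4 800 mm², x = 80 mm, Ī = 10 240 000 mm⁴.
By symmetry the centroid is at mid-width, x̄ = 80 mm.
All pieces are centred on the centroidal y-axis, so I = ΣĪ = 20 490 667 mm⁴.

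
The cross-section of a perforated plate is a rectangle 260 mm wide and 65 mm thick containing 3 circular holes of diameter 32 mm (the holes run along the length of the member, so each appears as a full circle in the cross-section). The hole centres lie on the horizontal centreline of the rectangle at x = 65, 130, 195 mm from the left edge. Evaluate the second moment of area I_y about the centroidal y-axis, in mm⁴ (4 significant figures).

Break the section into simple shapes (no overlaps), measuring from the bottom-left corner of the bounding box.
Plate: 260 × 65, A = 16 900 mm², x = 130 mm, Ī = 95 203 333 mm⁴.
Hole 1 (subtracted): ⌀32, A = 804.248 mm², x = 65 mm, Ī = 51471.9 mm⁴.
Hole 2 (subtracted): ⌀32, A = 804.248 mm², x = 130 mm, Ī = 51471.9 mm⁴.
Hole 3 (subtracted): ⌀32, A = 804.248 mm², x = 195 mm, Ī = 51471.9 mm⁴.
By symmetry the centroid is at mid-width, x̄ = 130 mm.
Transfer each piece to the centroidal y-axis using Ī + A·d² with d = x − 130:
  plate: d = 0 mm → contributes +95 203 333 mm⁴
  hole 1: d = -65 mm → contributes −3 449 418 mm⁴
  hole 2: d = 0 mm → contributes −51471.9 mm⁴
  hole 3: d = 65 mm → contributes −3 449 418 mm⁴
Total I = 88 253 025 mm⁴.

I_y ≈ 8.825 × 10⁷ mm⁴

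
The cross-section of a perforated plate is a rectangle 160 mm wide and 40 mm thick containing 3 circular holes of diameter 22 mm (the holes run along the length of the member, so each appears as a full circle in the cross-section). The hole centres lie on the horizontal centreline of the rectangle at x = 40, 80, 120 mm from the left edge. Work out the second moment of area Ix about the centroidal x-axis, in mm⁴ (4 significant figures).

Decompose the section into non-overlapping parts with the origin at the bottom-left of its bounding rectangle.
Plate: 160 × 40, A = 6 400 mm², y = 20 mm, Ī = 853 333 mm⁴.
Hole 1 (subtracted): ⌀22, A = 380.133 mm², y = 20 mm, Ī = 11 499 mm⁴.
Hole 2 (subtracted): ⌀22, A = 380.133 mm², y = 20 mm, Ī = 11 499 mm⁴.
Hole 3 (subtracted): ⌀22, A = 380.133 mm², y = 20 mm, Ī = 11 499 mm⁴.
By symmetry the centroid is at mid-height, ȳ = 20 mm.
All pieces are centred on the centroidal x-axis, so I = ΣĪ (holes subtracted) = 818 836 mm⁴.

Ix ≈ 8.188 × 10⁵ mm⁴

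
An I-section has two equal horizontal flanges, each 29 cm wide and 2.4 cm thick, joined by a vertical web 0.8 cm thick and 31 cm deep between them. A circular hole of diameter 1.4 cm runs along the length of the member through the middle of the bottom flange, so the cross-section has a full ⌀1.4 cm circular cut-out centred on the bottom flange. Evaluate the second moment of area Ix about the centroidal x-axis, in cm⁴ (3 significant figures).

Ix ≈ 4.04 × 10⁴ cm⁴

Decompose the section into non-overlapping parts with the origin at the bottom-left of its bounding rectangle.
Bottom flange: 29 × 2.4, A = 69.6 cm², y = 1.2 cm, Ī = 33.408 cm⁴.
Web: 0.8 × 31, A = 24.8 cm², y = 17.9 cm, Ī = 1986.1 cm⁴.
Top flange: 29 × 2.4, A = 69.6 cm², y = 34.6 cm, Ī = 33.408 cm⁴.
Hole (subtracted): ⌀1.4, A = 1.5394 cm², y = 1.2 cm, Ī = 0.18857 cm⁴.
Centroid: ȳ = ΣA·y / ΣA = 18.058 cm.
Transfer each piece to the centroidal x-axis using Ī + A·d² with d = y − 18.058:
  bottom flange: d = -16.858 cm → contributes +19 814 cm⁴
  web: d = -0.15824 cm → contributes +1986.7 cm⁴
  top flange: d = 16.542 cm → contributes +19 078 cm⁴
  hole: d = -16.858 cm → contributes −437.68 cm⁴
Total I = 40 441 cm⁴.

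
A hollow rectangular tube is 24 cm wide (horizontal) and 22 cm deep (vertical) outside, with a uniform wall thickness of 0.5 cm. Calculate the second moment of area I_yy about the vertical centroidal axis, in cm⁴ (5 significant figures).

I_yy ≈ 4051.8 cm⁴

Break the section into simple shapes (no overlaps), measuring from the bottom-left corner of the bounding box.
Outer rectangle: 24 × 22, A = 528 cm², x = 12 cm, Ī = 25 344 cm⁴.
Inner void (subtracted): 23 × 21, A = 483 cm², x = 12 cm, Ī = 21292.25 cm⁴.
By symmetry the centroid is at mid-width, x̄ = 12 cm.
All pieces are centred on the vertical centroidal axis, so I = ΣĪ (holes subtracted) = 4051.75 cm⁴.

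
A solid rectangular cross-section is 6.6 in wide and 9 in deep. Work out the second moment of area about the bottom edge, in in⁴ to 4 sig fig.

The section: 6.6 × 9, A = 59.4 in², y = 4.5 in, Ī = 400.95 in⁴.
Transfer it to the base of the section using Ī + A·d² with d = y − 0:
  the section: d = 4.5 in → contributes +1603.8 in⁴
Total I = 1603.8 in⁴.

I_base ≈ 1604 in⁴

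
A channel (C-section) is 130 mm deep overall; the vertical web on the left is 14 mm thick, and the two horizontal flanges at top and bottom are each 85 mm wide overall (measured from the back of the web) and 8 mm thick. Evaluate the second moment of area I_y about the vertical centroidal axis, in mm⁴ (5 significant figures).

Break the section into simple shapes (no overlaps), measuring from the bottom-left corner of the bounding box.
Web: 14 × 130, A = 1 820 mm², x = 7 mm, Ī = 29726.67 mm⁴.
Top flange (beyond web): 71 × 8, A = 568 mm², x = 49.5 mm, Ī = 238607.3 mm⁴.
Bottom flange (beyond web): 71 × 8, A = 568 mm², x = 49.5 mm, Ī = 238607.3 mm⁴.
Centroid: x̄ = ΣA·x / ΣA = 23.33288 mm.
Transfer each piece to the vertical centroidal axis using Ī + A·d² with d = x − 23.33288:
  web: d = -16.33288 mm → contributes +515235.4 mm⁴
  top flange (beyond web): d = 26.16712 mm → contributes +627527.2 mm⁴
  bottom flange (beyond web): d = 26.16712 mm → contributes +627527.2 mm⁴
Total I = 1 770 290 mm⁴.

I_y ≈ 1.7703 × 10⁶ mm⁴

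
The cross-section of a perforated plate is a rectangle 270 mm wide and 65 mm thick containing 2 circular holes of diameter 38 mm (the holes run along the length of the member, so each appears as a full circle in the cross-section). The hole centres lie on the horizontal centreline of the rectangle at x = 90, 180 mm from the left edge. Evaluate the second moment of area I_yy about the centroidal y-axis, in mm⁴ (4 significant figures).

Treat the section as a set of non-overlapping primitives; coordinates are from the bounding-box lower-left.
Plate: 270 × 65, A = 17 550 mm², x = 135 mm, Ī = 106 616 250 mm⁴.
Hole 1 (subtracted): ⌀38, A = 1134.11 mm², x = 90 mm, Ī = 102 354 mm⁴.
Hole 2 (subtracted): ⌀38, A = 1134.11 mm², x = 180 mm, Ī = 102 354 mm⁴.
By symmetry the centroid is at mid-width, x̄ = 135 mm.
Transfer each piece to the centroidal y-axis using Ī + A·d² with d = x − 135:
  plate: d = 0 mm → contributes +106 616 250 mm⁴
  hole 1: d = -45 mm → contributes −2 398 937 mm⁴
  hole 2: d = 45 mm → contributes −2 398 937 mm⁴
Total I = 101 818 377 mm⁴.

I_yy ≈ 1.018 × 10⁸ mm⁴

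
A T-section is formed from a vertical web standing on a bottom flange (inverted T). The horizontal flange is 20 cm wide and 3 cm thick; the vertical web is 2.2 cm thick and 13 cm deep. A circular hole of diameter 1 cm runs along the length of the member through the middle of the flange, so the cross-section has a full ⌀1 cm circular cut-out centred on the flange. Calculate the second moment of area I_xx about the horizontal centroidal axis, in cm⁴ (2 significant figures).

I_xx ≈ 1700 cm⁴

Split into non-overlapping primitives; take the origin at the lower-left of the bounding box.
Flange: 20 × 3, A = 60 cm², y = 1.5 cm, Ī = 45 cm⁴.
Web: 2.2 × 13, A = 28.6 cm², y = 9.5 cm, Ī = 402.8 cm⁴.
Hole (subtracted): ⌀1, A = 0.7854 cm², y = 1.5 cm, Ī = 0.04909 cm⁴.
Centroid: ȳ = ΣA·y / ΣA = 4.105 cm.
Transfer each piece to the horizontal centroidal axis using Ī + A·d² with d = y − 4.105:
  flange: d = -2.605 cm → contributes +452.3 cm⁴
  web: d = 5.395 cm → contributes +1 235 cm⁴
  hole: d = -2.605 cm → contributes −5.381 cm⁴
Total I = 1 682 cm⁴.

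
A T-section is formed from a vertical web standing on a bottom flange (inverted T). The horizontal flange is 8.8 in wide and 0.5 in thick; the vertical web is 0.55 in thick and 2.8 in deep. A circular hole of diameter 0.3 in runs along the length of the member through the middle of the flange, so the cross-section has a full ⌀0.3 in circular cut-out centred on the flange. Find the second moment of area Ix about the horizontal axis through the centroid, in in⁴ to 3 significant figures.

Decompose the section into non-overlapping parts with the origin at the bottom-left of its bounding rectangle.
Flange: 8.8 × 0.5, A = 4.4 in², y = 0.25 in, Ī = 0.091667 in⁴.
Web: 0.55 × 2.8, A = 1.54 in², y = 1.9 in, Ī = 1.0061 in⁴.
Hole (subtracted): ⌀0.3, A = 0.070686 in², y = 0.25 in, Ī = 0.00039761 in⁴.
Centroid: ȳ = ΣA·y / ΣA = 0.68293 in.
Transfer each piece to the horizontal axis through the centroid using Ī + A·d² with d = y − 0.68293:
  flange: d = -0.43293 in → contributes +0.91635 in⁴
  web: d = 1.2171 in → contributes +3.2873 in⁴
  hole: d = -0.43293 in → contributes −0.013646 in⁴
Total I = 4.19 in⁴.

Ix ≈ 4.19 in⁴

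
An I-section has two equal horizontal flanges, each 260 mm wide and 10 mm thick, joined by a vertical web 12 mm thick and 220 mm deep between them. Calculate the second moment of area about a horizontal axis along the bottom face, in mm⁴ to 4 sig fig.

Break the section into simple shapes (no overlaps), measuring from the bottom-left corner of the bounding box.
Bottom flange: 260 × 10, A = 2 600 mm², y = 5 mm, Ī = 21666.7 mm⁴.
Web: 12 × 220, A = 2 640 mm², y = 120 mm, Ī = 10 648 000 mm⁴.
Top flange: 260 × 10, A = 2 600 mm², y = 235 mm, Ī = 21666.7 mm⁴.
Transfer each piece to the base of the section using Ī + A·d² with d = y − 0:
  bottom flange: d = 5 mm → contributes +86666.7 mm⁴
  web: d = 120 mm → contributes +48 664 000 mm⁴
  top flange: d = 235 mm → contributes +143 606 667 mm⁴
Total I = 192 357 333 mm⁴.

I_base ≈ 1.924 × 10⁸ mm⁴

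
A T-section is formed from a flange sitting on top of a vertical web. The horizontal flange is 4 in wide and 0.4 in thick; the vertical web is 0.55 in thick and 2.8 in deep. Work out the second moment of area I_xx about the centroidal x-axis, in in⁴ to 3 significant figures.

Decompose the section into non-overlapping parts with the origin at the bottom-left of its bounding rectangle.
Flange: 4 × 0.4, A = 1.6 in², y = 3 in, Ī = 0.021333 in⁴.
Web: 0.55 × 2.8, A = 1.54 in², y = 1.4 in, Ī = 1.0061 in⁴.
Centroid: ȳ = ΣA·y / ΣA = 2.2153 in.
Transfer each piece to the centroidal x-axis using Ī + A·d² with d = y − 2.2153:
  flange: d = 0.78471 in → contributes +1.0066 in⁴
  web: d = -0.81529 in → contributes +2.0298 in⁴
Total I = 3.0363 in⁴.

I_xx ≈ 3.04 in⁴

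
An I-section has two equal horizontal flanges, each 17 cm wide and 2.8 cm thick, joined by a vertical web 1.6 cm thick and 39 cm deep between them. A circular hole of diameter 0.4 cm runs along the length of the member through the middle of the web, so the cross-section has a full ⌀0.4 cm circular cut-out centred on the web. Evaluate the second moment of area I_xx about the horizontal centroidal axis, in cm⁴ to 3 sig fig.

I_xx ≈ 4.96 × 10⁴ cm⁴

Split into non-overlapping primitives; take the origin at the lower-left of the bounding box.
Bottom flange: 17 × 2.8, A = 47.6 cm², y = 1.4 cm, Ī = 31.099 cm⁴.
Web: 1.6 × 39, A = 62.4 cm², y = 22.3 cm, Ī = 7909.2 cm⁴.
Top flange: 17 × 2.8, A = 47.6 cm², y = 43.2 cm, Ī = 31.099 cm⁴.
Hole (subtracted): ⌀0.4, A = 0.12566 cm², y = 22.3 cm, Ī = 0.0012566 cm⁴.
By symmetry the centroid is at mid-height, ȳ = 22.3 cm.
Transfer each piece to the horizontal centroidal axis using Ī + A·d² with d = y − 22.3:
  bottom flange: d = -20.9 cm → contributes +20 823 cm⁴
  web: d = 0 cm → contributes +7909.2 cm⁴
  top flange: d = 20.9 cm → contributes +20 823 cm⁴
  hole: d = 0 cm → contributes −0.0012566 cm⁴
Total I = 49 556 cm⁴.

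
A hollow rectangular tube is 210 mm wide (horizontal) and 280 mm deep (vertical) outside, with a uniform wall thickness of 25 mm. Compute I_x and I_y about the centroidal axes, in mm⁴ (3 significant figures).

Treat the section as a set of non-overlapping primitives; coordinates are from the bounding-box lower-left.
Outer rectangle: 210 × 280, A = 58 800 mm², y = 140 mm, Ī = 384 160 000 mm⁴.
Inner void (subtracted): 160 × 230, A = 36 800 mm², y = 140 mm, Ī = 162 226 667 mm⁴.
By symmetry the centroid is at mid-height, ȳ = 140 mm.
All pieces are centred on the centroidal x-axis, so I = ΣĪ (holes subtracted) = 221 933 333 mm⁴.
Repeating about the centroidal y-axis gives I_y = 137 583 333 mm⁴.

I_x ≈ 2.22 × 10⁸ mm⁴, I_y ≈ 1.38 × 10⁸ mm⁴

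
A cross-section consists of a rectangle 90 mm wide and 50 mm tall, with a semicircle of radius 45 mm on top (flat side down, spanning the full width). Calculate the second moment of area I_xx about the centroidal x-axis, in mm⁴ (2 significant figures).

Break the section into simple shapes (no overlaps), measuring from the bottom-left corner of the bounding box.
Rectangular body: 90 × 50, A = 4 500 mm², y = 25 mm, Ī = 937 500 mm⁴.
Semicircular cap: semicircle r = 45, A = 3 181 mm², y = 69.1 mm, Ī = 450 072 mm⁴.
Centroid: ȳ = ΣA·y / ΣA = 43.26 mm.
Transfer each piece to the centroidal x-axis using Ī + A·d² with d = y − 43.26:
  rectangular body: d = -18.26 mm → contributes +2 438 331 mm⁴
  semicircular cap: d = 25.84 mm → contributes +2 573 314 mm⁴
Total I = 5 011 645 mm⁴.

I_xx ≈ 5.0 × 10⁶ mm⁴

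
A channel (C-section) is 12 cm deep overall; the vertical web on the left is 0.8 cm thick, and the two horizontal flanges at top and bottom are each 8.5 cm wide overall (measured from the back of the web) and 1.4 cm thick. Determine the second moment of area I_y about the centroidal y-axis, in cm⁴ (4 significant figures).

I_y ≈ 227.0 cm⁴

Treat the section as a set of non-overlapping primitives; coordinates are from the bounding-box lower-left.
Web: 0.8 × 12, A = 9.6 cm², x = 0.4 cm, Ī = 0.512 cm⁴.
Top flange (beyond web): 7.7 × 1.4, A = 10.78 cm², x = 4.65 cm, Ī = 53.2622 cm⁴.
Bottom flange (beyond web): 7.7 × 1.4, A = 10.78 cm², x = 4.65 cm, Ī = 53.2622 cm⁴.
Centroid: x̄ = ΣA·x / ΣA = 3.34063 cm.
Transfer each piece to the centroidal y-axis using Ī + A·d² with d = x − 3.34063:
  web: d = -2.94063 cm → contributes +83.5261 cm⁴
  top flange (beyond web): d = 1.30937 cm → contributes +71.744 cm⁴
  bottom flange (beyond web): d = 1.30937 cm → contributes +71.744 cm⁴
Total I = 227.014 cm⁴.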